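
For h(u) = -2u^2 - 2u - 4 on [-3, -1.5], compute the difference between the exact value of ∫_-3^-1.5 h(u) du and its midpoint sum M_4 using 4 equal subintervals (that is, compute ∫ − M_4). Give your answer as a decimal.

-0.03515625

Exact integral: ∫_-3^-1.5 h(u) du = -15.
M_4 = -14.96484375.
Error = -15 − (-14.96484375) = -0.03515625.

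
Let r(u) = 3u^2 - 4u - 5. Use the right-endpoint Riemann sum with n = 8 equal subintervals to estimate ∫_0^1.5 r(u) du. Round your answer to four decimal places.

-8.5283

Δu = (1.5 − 0)/8 = 0.1875.
Right endpoints: 0.1875, 0.375, 0.5625, 0.75, 0.9375, 1.125, 1.3125, 1.5.
r(0.1875) = -5.64453125, r(0.375) = -6.078125, r(0.5625) = -6.30078125, r(0.75) = -6.3125, r(0.9375) = -6.11328125, r(1.125) = -5.703125, r(1.3125) = -5.08203125, r(1.5) = -4.25.
Sum = Δu · [r(0.1875) + r(0.375) + r(0.5625) + ...].
Sum ≈ -8.5283.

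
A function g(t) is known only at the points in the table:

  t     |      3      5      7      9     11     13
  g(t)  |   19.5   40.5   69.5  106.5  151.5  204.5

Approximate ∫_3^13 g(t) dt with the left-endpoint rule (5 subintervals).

Δt = 2.
Sum = 2·[19.5 + 40.5 + 69.5 + 106.5 + 151.5] = 775.

775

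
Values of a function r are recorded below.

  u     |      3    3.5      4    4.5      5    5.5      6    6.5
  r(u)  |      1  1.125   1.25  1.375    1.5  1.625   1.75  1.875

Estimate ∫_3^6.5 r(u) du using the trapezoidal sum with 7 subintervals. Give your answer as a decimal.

5.03125

Δu = 0.5.
T_7 = (0.5/2)·[1 + 2·1.125 + 2·1.25 + 2·1.375 + 2·1.5 + 2·1.625 + 2·1.75 + 1.875] = 5.03125.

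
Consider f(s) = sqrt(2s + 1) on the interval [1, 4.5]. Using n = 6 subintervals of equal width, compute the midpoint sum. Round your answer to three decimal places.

Δs = (4.5 − 1)/6 = 7/12.
Midpoints: 31/24, 1.875, 59/24, 73/24, 3.625, 101/24.
f(31/24) ≈ 1.893, f(1.875) ≈ 2.179, f(59/24) ≈ 2.432, f(73/24) ≈ 2.661, f(3.625) ≈ 2.872, f(101/24) ≈ 3.069.
Sum = Δs · [f(31/24) + f(1.875) + f(59/24) + ...].
Sum ≈ 8.813.

8.813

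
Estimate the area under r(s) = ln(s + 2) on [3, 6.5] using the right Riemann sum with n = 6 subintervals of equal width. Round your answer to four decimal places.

Δs = (6.5 − 3)/6 = 7/12.
Right endpoints: 43/12, 25/6, 4.75, 16/3, 71/12, 6.5.
r(43/12) ≈ 1.7198, r(25/6) ≈ 1.8192, r(4.75) ≈ 1.9095, r(16/3) ≈ 1.9924, r(71/12) ≈ 2.0690, r(6.5) ≈ 2.1401.
Sum = Δs · [r(43/12) + r(25/6) + r(4.75) + ...].
Sum ≈ 6.7958.

6.7958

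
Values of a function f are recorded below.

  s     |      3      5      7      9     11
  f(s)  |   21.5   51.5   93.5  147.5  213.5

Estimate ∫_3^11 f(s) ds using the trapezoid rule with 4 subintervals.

Δs = 2.
T_4 = (2/2)·[21.5 + 2·51.5 + 2·93.5 + 2·147.5 + 213.5] = 820.

820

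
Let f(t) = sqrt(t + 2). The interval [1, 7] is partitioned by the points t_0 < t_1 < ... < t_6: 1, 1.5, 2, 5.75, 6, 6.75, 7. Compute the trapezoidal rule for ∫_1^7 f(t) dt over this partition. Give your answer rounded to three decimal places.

Subinterval widths: 0.5, 0.5, 3.75, 0.25, 0.75, 0.25.
f(1) ≈ 1.732, f(1.5) ≈ 1.871, f(2) ≈ 2.000, f(5.75) ≈ 2.784, f(6) ≈ 2.828, f(6.75) ≈ 2.958, f(7) ≈ 3.000.
On each subinterval the trapezoid contributes (Δt_i/2)·[f(t_{i-1}) + f(t_i)].
Sum ≈ 14.454.

14.454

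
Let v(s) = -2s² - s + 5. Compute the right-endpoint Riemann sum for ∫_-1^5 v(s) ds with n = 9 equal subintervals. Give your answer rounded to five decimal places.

-84.88889

Δs = (5 − (-1))/9 = 2/3.
Right endpoints: -1/3, 1/3, 1, 5/3, 7/3, 3, 11/3, 13/3, 5.
v(-1/3) = 46/9, v(1/3) = 40/9, v(1) = 2, v(5/3) = -20/9, v(7/3) = -74/9, v(3) = -16, v(11/3) = -230/9, v(13/3) = -332/9, v(5) = -50.
Sum = Δs · [v(-1/3) + v(1/3) + v(1) + ...].
Sum ≈ -84.88889.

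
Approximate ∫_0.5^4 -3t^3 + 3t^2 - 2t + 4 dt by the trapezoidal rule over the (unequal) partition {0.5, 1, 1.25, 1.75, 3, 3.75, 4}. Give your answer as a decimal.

Subinterval widths: 0.5, 0.25, 0.5, 1.25, 0.75, 0.25.
f(0.5) = 3.375, f(1) = 2, f(1.25) = 0.328125, f(1.75) = -6.390625, f(3) = -56, f(3.75) = -119.515625, f(4) = -148.
On each subinterval the trapezoid contributes (Δt_i/2)·[f(t_{i-1}) + f(t_i)].
Sum = -138.1328125.

-138.1328125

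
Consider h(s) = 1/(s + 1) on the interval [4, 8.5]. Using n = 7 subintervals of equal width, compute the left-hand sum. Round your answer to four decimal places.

0.6733

Δs = (8.5 − 4)/7 = 9/14.
Left endpoints: 4, 65/14, 37/7, 83/14, 46/7, 101/14, 55/7.
h(4) = 0.2, h(65/14) = 14/79, h(37/7) = 7/44, h(83/14) = 14/97, h(46/7) = 7/53, h(101/14) = 14/115, h(55/7) = 7/62.
Sum = Δs · [h(4) + h(65/14) + h(37/7) + ...].
Sum ≈ 0.6733.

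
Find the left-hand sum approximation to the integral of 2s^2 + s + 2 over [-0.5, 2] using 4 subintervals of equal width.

Δs = (2 − (-0.5))/4 = 0.625.
Left endpoints: -0.5, 0.125, 0.75, 1.375.
f(-0.5) = 2, f(0.125) = 2.15625, f(0.75) = 3.875, f(1.375) = 7.15625.
Sum = Δs · [f(-0.5) + f(0.125) + f(0.75) + f(1.375)].
Sum = 9.4921875.

9.4921875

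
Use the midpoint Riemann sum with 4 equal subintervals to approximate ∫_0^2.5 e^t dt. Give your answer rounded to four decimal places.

11.0025

Δt = (2.5 − 0)/4 = 0.625.
Midpoints: 0.3125, 0.9375, 1.5625, 2.1875.
f(0.3125) ≈ 1.3668, f(0.9375) ≈ 2.5536, f(1.5625) ≈ 4.7707, f(2.1875) ≈ 8.9129.
Sum = Δt · [f(0.3125) + f(0.9375) + f(1.5625) + f(2.1875)].
Sum ≈ 11.0025.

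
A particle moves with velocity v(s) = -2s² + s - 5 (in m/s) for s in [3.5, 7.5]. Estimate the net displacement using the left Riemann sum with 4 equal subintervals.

-210

Δs = (7.5 − 3.5)/4 = 1.
Left endpoints: 3.5, 4.5, 5.5, 6.5.
v(3.5) = -26, v(4.5) = -41, v(5.5) = -60, v(6.5) = -83.
Sum = Δs · [v(3.5) + v(4.5) + v(5.5) + v(6.5)].
Sum = -210.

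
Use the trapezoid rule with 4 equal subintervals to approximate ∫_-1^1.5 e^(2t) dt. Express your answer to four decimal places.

11.2413

Δt = (1.5 − (-1))/4 = 0.625.
f(-1) ≈ 0.1353, f(-0.375) ≈ 0.4724, f(0.25) ≈ 1.6487, f(0.875) ≈ 5.7546, f(1.5) ≈ 20.0855.
T_4 = (Δt/2)·[f(t_0) + 2f(t_1) + 2f(t_2) + 2f(t_3) + f(t_4)].
Sum ≈ 11.2413.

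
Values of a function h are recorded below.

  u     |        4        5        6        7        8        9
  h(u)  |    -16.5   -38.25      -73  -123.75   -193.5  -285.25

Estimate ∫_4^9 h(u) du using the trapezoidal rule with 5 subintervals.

-579.375

Δu = 1.
T_5 = (1/2)·[(-16.5) + 2·(-38.25) + 2·(-73) + 2·(-123.75) + 2·(-193.5) + (-285.25)] = -579.375.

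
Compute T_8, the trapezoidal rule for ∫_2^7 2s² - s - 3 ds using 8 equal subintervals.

Δs = (7 − 2)/8 = 0.625.
f(2) = 3, f(2.625) = 8.15625, f(3.25) = 14.875, f(3.875) = 23.15625, f(4.5) = 33, f(5.125) = 44.40625, f(5.75) = 57.375, f(6.375) = 71.90625, f(7) = 88.
T_8 = (Δs/2)·[f(s_0) + 2f(s_1) + ... + 2f(s_{7}) + f(s_8)].
Sum = 186.484375.

186.484375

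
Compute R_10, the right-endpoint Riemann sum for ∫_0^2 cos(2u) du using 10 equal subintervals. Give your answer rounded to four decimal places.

-0.5387

Δu = (2 − 0)/10 = 0.2.
Right endpoints: 0.2, 0.4, 0.6, 0.8, 1, 1.2, 1.4, 1.6, 1.8, 2.
f(0.2) ≈ 0.9211, f(0.4) ≈ 0.6967, f(0.6) ≈ 0.3624, f(0.8) ≈ -0.0292, f(1) ≈ -0.4161, f(1.2) ≈ -0.7374, f(1.4) ≈ -0.9422, f(1.6) ≈ -0.9983, f(1.8) ≈ -0.8968, f(2) ≈ -0.6536.
Sum = Δu · [f(0.2) + f(0.4) + f(0.6) + ...].
Sum ≈ -0.5387.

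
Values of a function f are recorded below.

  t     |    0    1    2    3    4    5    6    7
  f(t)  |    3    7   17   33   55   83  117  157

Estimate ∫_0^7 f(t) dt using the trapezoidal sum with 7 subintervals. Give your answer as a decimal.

392

Δt = 1.
T_7 = (1/2)·[3 + 2·7 + 2·17 + 2·33 + 2·55 + 2·83 + 2·117 + 157] = 392.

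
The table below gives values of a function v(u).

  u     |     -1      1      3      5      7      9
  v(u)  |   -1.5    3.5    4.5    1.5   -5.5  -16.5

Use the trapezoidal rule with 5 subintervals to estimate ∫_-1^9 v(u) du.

Δu = 2.
T_5 = (2/2)·[(-1.5) + 2·3.5 + 2·4.5 + 2·1.5 + 2·(-5.5) + (-16.5)] = -10.

-10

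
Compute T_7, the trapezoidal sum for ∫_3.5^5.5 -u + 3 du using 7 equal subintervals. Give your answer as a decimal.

Δu = (5.5 − 3.5)/7 = 2/7.
f(3.5) = -0.5, f(53/14) = -11/14, f(57/14) = -15/14, f(61/14) = -19/14, f(65/14) = -23/14, f(69/14) = -27/14, f(73/14) = -31/14, f(5.5) = -2.5.
T_7 = (Δu/2)·[f(u_0) + 2f(u_1) + ... + 2f(u_{6}) + f(u_7)].
Sum = -3.

-3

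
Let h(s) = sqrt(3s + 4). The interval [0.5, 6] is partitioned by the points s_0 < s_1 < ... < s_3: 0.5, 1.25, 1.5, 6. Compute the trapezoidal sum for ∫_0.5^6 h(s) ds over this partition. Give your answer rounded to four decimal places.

Subinterval widths: 0.75, 0.25, 4.5.
h(0.5) ≈ 2.3452, h(1.25) ≈ 2.7839, h(1.5) ≈ 2.9155, h(6) ≈ 4.6904.
On each subinterval the trapezoid contributes (Δs_i/2)·[h(s_{i-1}) + h(s_i)].
Sum ≈ 19.7491.

19.7491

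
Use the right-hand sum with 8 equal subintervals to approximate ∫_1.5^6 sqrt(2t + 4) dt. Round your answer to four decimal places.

Δt = (6 − 1.5)/8 = 0.5625.
Right endpoints: 2.0625, 2.625, 3.1875, 3.75, 4.3125, 4.875, 5.4375, 6.
f(2.0625) ≈ 2.8504, f(2.625) ≈ 3.0414, f(3.1875) ≈ 3.2210, f(3.75) ≈ 3.3912, f(4.3125) ≈ 3.5532, f(4.875) ≈ 3.7081, f(5.4375) ≈ 3.8568, f(6) ≈ 4.0000.
Sum = Δt · [f(2.0625) + f(2.625) + f(3.1875) + ...].
Sum ≈ 15.5374.

15.5374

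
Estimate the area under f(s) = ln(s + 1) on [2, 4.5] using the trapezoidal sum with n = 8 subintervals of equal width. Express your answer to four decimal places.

3.5790

Δs = (4.5 − 2)/8 = 0.3125.
f(2) ≈ 1.0986, f(2.3125) ≈ 1.1977, f(2.625) ≈ 1.2879, f(2.9375) ≈ 1.3705, f(3.25) ≈ 1.4469, f(3.5625) ≈ 1.5179, f(3.875) ≈ 1.5841, f(4.1875) ≈ 1.6463, f(4.5) ≈ 1.7047.
T_8 = (Δs/2)·[f(s_0) + 2f(s_1) + ... + 2f(s_{7}) + f(s_8)].
Sum ≈ 3.5790.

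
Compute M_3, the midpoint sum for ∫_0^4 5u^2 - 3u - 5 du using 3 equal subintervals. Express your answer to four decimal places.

59.7037

Δu = (4 − 0)/3 = 4/3.
Midpoints: 2/3, 2, 10/3.
f(2/3) = -43/9, f(2) = 9, f(10/3) = 365/9.
Sum = Δu · [f(2/3) + f(2) + f(10/3)].
Sum ≈ 59.7037.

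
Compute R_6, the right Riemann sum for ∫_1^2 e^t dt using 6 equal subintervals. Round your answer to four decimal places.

Δt = (2 − 1)/6 = 1/6.
Right endpoints: 7/6, 4/3, 1.5, 5/3, 11/6, 2.
f(7/6) ≈ 3.2113, f(4/3) ≈ 3.7937, f(1.5) ≈ 4.4817, f(5/3) ≈ 5.2945, f(11/6) ≈ 6.2547, f(2) ≈ 7.3891.
Sum = Δt · [f(7/6) + f(4/3) + f(1.5) + ...].
Sum ≈ 5.0708.

5.0708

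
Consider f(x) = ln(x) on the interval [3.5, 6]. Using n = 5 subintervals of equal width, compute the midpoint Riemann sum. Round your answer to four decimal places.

3.8671

Δx = (6 − 3.5)/5 = 0.5.
Midpoints: 3.75, 4.25, 4.75, 5.25, 5.75.
f(3.75) ≈ 1.3218, f(4.25) ≈ 1.4469, f(4.75) ≈ 1.5581, f(5.25) ≈ 1.6582, f(5.75) ≈ 1.7492.
Sum = Δx · [f(3.75) + f(4.25) + f(4.75) + f(5.25) + f(5.75)].
Sum ≈ 3.8671.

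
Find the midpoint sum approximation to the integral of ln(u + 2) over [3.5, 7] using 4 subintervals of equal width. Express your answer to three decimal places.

Δu = (7 − 3.5)/4 = 0.875.
Midpoints: 3.9375, 4.8125, 5.6875, 6.5625.
f(3.9375) ≈ 1.781, f(4.8125) ≈ 1.919, f(5.6875) ≈ 2.040, f(6.5625) ≈ 2.147.
Sum = Δu · [f(3.9375) + f(4.8125) + f(5.6875) + f(6.5625)].
Sum ≈ 6.901.

6.901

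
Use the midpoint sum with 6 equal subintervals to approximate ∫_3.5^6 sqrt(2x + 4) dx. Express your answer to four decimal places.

9.1727

Δx = (6 − 3.5)/6 = 5/12.
Midpoints: 89/24, 4.125, 109/24, 119/24, 5.375, 139/24.
f(89/24) ≈ 3.3789, f(4.125) ≈ 3.5000, f(109/24) ≈ 3.6171, f(119/24) ≈ 3.7305, f(5.375) ≈ 3.8406, f(139/24) ≈ 3.9476.
Sum = Δx · [f(89/24) + f(4.125) + f(109/24) + ...].
Sum ≈ 9.1727.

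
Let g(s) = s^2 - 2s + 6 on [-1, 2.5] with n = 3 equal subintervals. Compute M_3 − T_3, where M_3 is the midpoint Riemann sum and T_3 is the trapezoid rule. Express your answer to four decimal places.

M_3 ≈ 20.894676.
T_3 ≈ 22.085648.
M_3 − T_3 ≈ -1.1910.

-1.1910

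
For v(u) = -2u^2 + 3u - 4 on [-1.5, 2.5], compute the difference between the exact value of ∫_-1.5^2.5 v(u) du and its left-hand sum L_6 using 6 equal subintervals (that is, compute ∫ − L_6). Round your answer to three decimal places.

Exact integral: ∫_-1.5^2.5 v(u) du ≈ -22.66667.
L_6 ≈ -24.59259.
Error ≈ -22.66667 − (-24.59259) ≈ 1.926.

1.926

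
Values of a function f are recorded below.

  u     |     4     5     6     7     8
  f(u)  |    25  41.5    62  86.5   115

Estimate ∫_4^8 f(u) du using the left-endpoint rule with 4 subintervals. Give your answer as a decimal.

Δu = 1.
Sum = 1·[25 + 41.5 + 62 + 86.5] = 215.

215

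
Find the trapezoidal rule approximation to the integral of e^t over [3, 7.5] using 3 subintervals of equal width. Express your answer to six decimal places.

Δt = (7.5 − 3)/3 = 1.5.
f(3) ≈ 20.085537, f(4.5) ≈ 90.017131, f(6) ≈ 403.428793, f(7.5) ≈ 1808.042414.
T_3 = (Δt/2)·[f(t_0) + 2f(t_1) + 2f(t_2) + f(t_3)].
Sum ≈ 2111.264851.

2111.264851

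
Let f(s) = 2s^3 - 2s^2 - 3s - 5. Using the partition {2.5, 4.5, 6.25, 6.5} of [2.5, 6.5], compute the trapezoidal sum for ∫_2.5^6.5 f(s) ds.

Subinterval widths: 2, 1.75, 0.25.
f(2.5) = 6.25, f(4.5) = 123.25, f(6.25) = 386.40625, f(6.5) = 440.25.
On each subinterval the trapezoid contributes (Δs_i/2)·[f(s_{i-1}) + f(s_i)].
Sum = 678.78125.

678.78125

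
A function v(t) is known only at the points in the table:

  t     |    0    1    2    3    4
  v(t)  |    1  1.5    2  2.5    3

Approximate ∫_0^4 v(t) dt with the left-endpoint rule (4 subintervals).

7

Δt = 1.
Sum = 1·[1 + 1.5 + 2 + 2.5] = 7.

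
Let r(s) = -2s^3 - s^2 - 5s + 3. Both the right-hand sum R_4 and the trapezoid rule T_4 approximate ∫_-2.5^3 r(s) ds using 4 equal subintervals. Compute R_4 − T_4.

R_4 ≈ -109.29101562.
T_4 ≈ -29.88476562.
R_4 − T_4 = -79.40625.

-79.40625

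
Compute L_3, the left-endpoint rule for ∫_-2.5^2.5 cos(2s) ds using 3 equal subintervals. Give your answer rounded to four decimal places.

0.1537

Δs = (2.5 − (-2.5))/3 = 5/3.
Left endpoints: -2.5, -5/6, 5/6.
f(-2.5) ≈ 0.2837, f(-5/6) ≈ -0.0957, f(5/6) ≈ -0.0957.
Sum = Δs · [f(-2.5) + f(-5/6) + f(5/6)].
Sum ≈ 0.1537.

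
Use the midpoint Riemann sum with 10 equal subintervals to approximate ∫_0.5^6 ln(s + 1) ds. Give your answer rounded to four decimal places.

7.5197

Δs = (6 − 0.5)/10 = 0.55.
Midpoints: 0.775, 1.325, 1.875, 2.425, 2.975, 3.525, 4.075, 4.625, 5.175, 5.725.
f(0.775) ≈ 0.5738, f(1.325) ≈ 0.8437, f(1.875) ≈ 1.0561, f(2.425) ≈ 1.2311, f(2.975) ≈ 1.3800, f(3.525) ≈ 1.5096, f(4.075) ≈ 1.6243, f(4.625) ≈ 1.7272, f(5.175) ≈ 1.8205, f(5.725) ≈ 1.9058.
Sum = Δs · [f(0.775) + f(1.325) + f(1.875) + ...].
Sum ≈ 7.5197.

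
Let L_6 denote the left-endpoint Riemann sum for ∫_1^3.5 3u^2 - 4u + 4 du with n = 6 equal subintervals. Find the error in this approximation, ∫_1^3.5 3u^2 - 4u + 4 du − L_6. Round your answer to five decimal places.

Exact integral: ∫_1^3.5 f(u) du = 29.375.
L_6 ≈ 24.6440972.
Error ≈ 29.375 − 24.6440972 ≈ 4.73090.

4.73090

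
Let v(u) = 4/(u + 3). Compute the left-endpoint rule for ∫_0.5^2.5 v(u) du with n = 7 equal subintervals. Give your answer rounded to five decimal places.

Δu = (2.5 − 0.5)/7 = 2/7.
Left endpoints: 0.5, 11/14, 15/14, 19/14, 23/14, 27/14, 31/14.
v(0.5) = 8/7, v(11/14) = 56/53, v(15/14) = 56/57, v(19/14) = 56/61, v(23/14) = 56/65, v(27/14) = 56/69, v(31/14) = 56/73.
Sum = Δu · [v(0.5) + v(11/14) + v(15/14) + ...].
Sum ≈ 1.86863.

1.86863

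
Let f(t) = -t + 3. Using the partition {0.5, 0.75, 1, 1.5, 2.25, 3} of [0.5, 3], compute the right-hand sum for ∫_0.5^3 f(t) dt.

Subinterval widths: 0.25, 0.25, 0.5, 0.75, 0.75.
Right endpoints: 0.75, 1, 1.5, 2.25, 3.
f(0.75) = 2.25, f(1) = 2, f(1.5) = 1.5, f(2.25) = 0.75, f(3) = 0.
Sum = Σ Δt_i · f(t_i).
Sum = 2.375.

2.375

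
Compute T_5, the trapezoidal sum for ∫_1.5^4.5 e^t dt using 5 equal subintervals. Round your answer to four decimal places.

Δt = (4.5 − 1.5)/5 = 0.6.
f(1.5) ≈ 4.4817, f(2.1) ≈ 8.1662, f(2.7) ≈ 14.8797, f(3.3) ≈ 27.1126, f(3.9) ≈ 49.4024, f(4.5) ≈ 90.0171.
T_5 = (Δt/2)·[f(t_0) + 2f(t_1) + ... + 2f(t_{4}) + f(t_5)].
Sum ≈ 88.0862.

88.0862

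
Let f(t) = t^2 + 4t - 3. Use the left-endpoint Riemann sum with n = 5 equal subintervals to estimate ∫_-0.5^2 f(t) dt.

Δt = (2 − (-0.5))/5 = 0.5.
Left endpoints: -0.5, 0, 0.5, 1, 1.5.
f(-0.5) = -4.75, f(0) = -3, f(0.5) = -0.75, f(1) = 2, f(1.5) = 5.25.
Sum = Δt · [f(-0.5) + f(0) + f(0.5) + f(1) + f(1.5)].
Sum = -0.625.

-0.625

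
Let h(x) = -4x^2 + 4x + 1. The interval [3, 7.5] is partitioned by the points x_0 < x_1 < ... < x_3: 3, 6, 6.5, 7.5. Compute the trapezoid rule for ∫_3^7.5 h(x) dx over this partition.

-446.25

Subinterval widths: 3, 0.5, 1.
h(3) = -23, h(6) = -119, h(6.5) = -142, h(7.5) = -194.
On each subinterval the trapezoid contributes (Δx_i/2)·[h(x_{i-1}) + h(x_i)].
Sum = -446.25.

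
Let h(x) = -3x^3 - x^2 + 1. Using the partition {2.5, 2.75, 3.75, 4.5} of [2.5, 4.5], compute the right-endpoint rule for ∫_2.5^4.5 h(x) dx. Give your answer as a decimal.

-407.97265625

Subinterval widths: 0.25, 1, 0.75.
Right endpoints: 2.75, 3.75, 4.5.
h(2.75) = -68.953125, h(3.75) = -171.265625, h(4.5) = -292.625.
Sum = Σ Δx_i · h(x_i).
Sum = -407.97265625.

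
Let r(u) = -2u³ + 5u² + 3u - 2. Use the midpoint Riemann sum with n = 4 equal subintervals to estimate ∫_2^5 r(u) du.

Δu = (5 − 2)/4 = 0.75.
Midpoints: 2.375, 3.125, 3.875, 4.625.
r(2.375) = 6.53515625, r(3.125) = -4.83203125, r(3.875) = -31.66796875, r(4.625) = -79.03515625.
Sum = Δu · [r(2.375) + r(3.125) + r(3.875) + r(4.625)].
Sum = -81.75.

-81.75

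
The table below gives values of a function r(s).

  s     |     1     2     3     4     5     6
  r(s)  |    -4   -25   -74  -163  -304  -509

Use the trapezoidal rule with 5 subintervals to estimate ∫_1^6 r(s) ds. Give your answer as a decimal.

Δs = 1.
T_5 = (1/2)·[(-4) + 2·(-25) + 2·(-74) + 2·(-163) + 2·(-304) + (-509)] = -822.5.

-822.5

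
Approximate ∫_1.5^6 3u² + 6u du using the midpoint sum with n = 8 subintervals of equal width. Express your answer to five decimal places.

313.51904

Δu = (6 − 1.5)/8 = 0.5625.
Midpoints: 1.78125, 2.34375, 2.90625, 3.46875, 4.03125, 4.59375, 5.15625, 5.71875.
f(1.78125) = 20691/1024, f(2.34375) = 31275/1024, f(2.90625) = 43803/1024, f(3.46875) = 58275/1024, f(4.03125) = 74691/1024, f(4.59375) = 93051/1024, f(5.15625) = 113355/1024, f(5.71875) = 135603/1024.
Sum = Δu · [f(1.78125) + f(2.34375) + f(2.90625) + ...].
Sum ≈ 313.51904.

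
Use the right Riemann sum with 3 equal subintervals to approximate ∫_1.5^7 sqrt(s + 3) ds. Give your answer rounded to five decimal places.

Δs = (7 − 1.5)/3 = 11/6.
Right endpoints: 10/3, 31/6, 7.
f(10/3) ≈ 2.51661, f(31/6) ≈ 2.85774, f(7) ≈ 3.16228.
Sum = Δs · [f(10/3) + f(31/6) + f(7)].
Sum ≈ 15.65048.

15.65048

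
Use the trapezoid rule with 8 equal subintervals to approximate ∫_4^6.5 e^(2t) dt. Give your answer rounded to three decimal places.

226822.303

Δt = (6.5 − 4)/8 = 0.3125.
f(4) ≈ 2980.958, f(4.3125) ≈ 5569.163, f(4.625) ≈ 10404.566, f(4.9375) ≈ 19438.288, f(5.25) ≈ 36315.503, f(5.5625) ≈ 67846.291, f(5.875) ≈ 126753.559, f(6.1875) ≈ 236806.824, f(6.5) ≈ 442413.392.
T_8 = (Δt/2)·[f(t_0) + 2f(t_1) + ... + 2f(t_{7}) + f(t_8)].
Sum ≈ 226822.303.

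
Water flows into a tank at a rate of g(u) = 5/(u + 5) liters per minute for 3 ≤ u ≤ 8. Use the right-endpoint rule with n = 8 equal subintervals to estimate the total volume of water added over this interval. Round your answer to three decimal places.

2.354

Δu = (8 − 3)/8 = 0.625.
Right endpoints: 3.625, 4.25, 4.875, 5.5, 6.125, 6.75, 7.375, 8.
g(3.625) = 40/69, g(4.25) = 20/37, g(4.875) = 40/79, g(5.5) = 10/21, g(6.125) = 40/89, g(6.75) = 20/47, g(7.375) = 40/99, g(8) = 5/13.
Sum = Δu · [g(3.625) + g(4.25) + g(4.875) + ...].
Sum ≈ 2.354.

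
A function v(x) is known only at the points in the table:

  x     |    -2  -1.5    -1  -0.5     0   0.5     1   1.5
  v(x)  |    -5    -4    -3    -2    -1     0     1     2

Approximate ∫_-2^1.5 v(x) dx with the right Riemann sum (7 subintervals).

Δx = 0.5.
Sum = 0.5·[(-4) + (-3) + (-2) + (-1) + 0 + 1 + 2] = -3.5.

-3.5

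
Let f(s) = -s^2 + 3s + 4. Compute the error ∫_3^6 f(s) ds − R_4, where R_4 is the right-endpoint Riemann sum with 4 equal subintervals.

Exact integral: ∫_3^6 f(s) ds = -10.5.
R_4 = -17.53125.
Error = -10.5 − (-17.53125) = 7.03125.

7.03125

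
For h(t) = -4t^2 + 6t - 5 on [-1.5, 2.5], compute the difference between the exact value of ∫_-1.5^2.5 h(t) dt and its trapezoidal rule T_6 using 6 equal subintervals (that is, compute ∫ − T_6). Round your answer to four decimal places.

Exact integral: ∫_-1.5^2.5 h(t) dt ≈ -33.333333.
T_6 ≈ -34.518519.
Error ≈ -33.333333 − (-34.518519) ≈ 1.1852.

1.1852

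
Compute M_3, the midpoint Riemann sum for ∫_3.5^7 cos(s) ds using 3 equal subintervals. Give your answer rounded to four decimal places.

Δs = (7 − 3.5)/3 = 7/6.
Midpoints: 49/12, 5.25, 77/12.
f(49/12) ≈ -0.5884, f(5.25) ≈ 0.5121, f(77/12) ≈ 0.9911.
Sum = Δs · [f(49/12) + f(5.25) + f(77/12)].
Sum ≈ 1.0673.

1.0673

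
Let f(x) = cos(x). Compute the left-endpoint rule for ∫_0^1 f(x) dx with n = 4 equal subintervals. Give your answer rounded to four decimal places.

0.8945

Δx = (1 − 0)/4 = 0.25.
Left endpoints: 0, 0.25, 0.5, 0.75.
f(0) ≈ 1.0000, f(0.25) ≈ 0.9689, f(0.5) ≈ 0.8776, f(0.75) ≈ 0.7317.
Sum = Δx · [f(0) + f(0.25) + f(0.5) + f(0.75)].
Sum ≈ 0.8945.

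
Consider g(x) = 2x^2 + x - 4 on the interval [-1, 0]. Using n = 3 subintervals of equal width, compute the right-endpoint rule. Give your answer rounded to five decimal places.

-3.96296

Δx = (0 − (-1))/3 = 1/3.
Right endpoints: -2/3, -1/3, 0.
g(-2/3) = -34/9, g(-1/3) = -37/9, g(0) = -4.
Sum = Δx · [g(-2/3) + g(-1/3) + g(0)].
Sum ≈ -3.96296.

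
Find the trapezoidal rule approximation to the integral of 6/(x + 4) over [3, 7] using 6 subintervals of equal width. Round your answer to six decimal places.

2.714606

Δx = (7 − 3)/6 = 2/3.
f(3) = 6/7, f(11/3) = 18/23, f(13/3) = 0.72, f(5) = 2/3, f(17/3) = 18/29, f(19/3) = 18/31, f(7) = 6/11.
T_6 = (Δx/2)·[f(x_0) + 2f(x_1) + ... + 2f(x_{5}) + f(x_6)].
Sum ≈ 2.714606.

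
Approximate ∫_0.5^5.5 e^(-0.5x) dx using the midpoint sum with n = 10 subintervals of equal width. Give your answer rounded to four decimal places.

Δx = (5.5 − 0.5)/10 = 0.5.
Midpoints: 0.75, 1.25, 1.75, 2.25, 2.75, 3.25, 3.75, 4.25, 4.75, 5.25.
f(0.75) ≈ 0.6873, f(1.25) ≈ 0.5353, f(1.75) ≈ 0.4169, f(2.25) ≈ 0.3247, f(2.75) ≈ 0.2528, f(3.25) ≈ 0.1969, f(3.75) ≈ 0.1534, f(4.25) ≈ 0.1194, f(4.75) ≈ 0.0930, f(5.25) ≈ 0.0724.
Sum = Δx · [f(0.75) + f(1.25) + f(1.75) + ...].
Sum ≈ 1.4260.

1.4260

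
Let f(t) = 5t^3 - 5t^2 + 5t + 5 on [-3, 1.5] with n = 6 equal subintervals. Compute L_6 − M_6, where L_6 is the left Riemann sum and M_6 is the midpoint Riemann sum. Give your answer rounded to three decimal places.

-88.330

L_6 = -224.82421875.
M_6 ≈ -136.49414.
L_6 − M_6 ≈ -88.330.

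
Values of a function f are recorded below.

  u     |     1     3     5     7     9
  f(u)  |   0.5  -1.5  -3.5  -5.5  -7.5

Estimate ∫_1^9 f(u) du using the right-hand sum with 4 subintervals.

Δu = 2.
Sum = 2·[(-1.5) + (-3.5) + (-5.5) + (-7.5)] = -36.

-36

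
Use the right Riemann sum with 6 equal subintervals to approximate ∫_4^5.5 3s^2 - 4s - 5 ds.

71.015625

Δs = (5.5 − 4)/6 = 0.25.
Right endpoints: 4.25, 4.5, 4.75, 5, 5.25, 5.5.
f(4.25) = 32.1875, f(4.5) = 37.75, f(4.75) = 43.6875, f(5) = 50, f(5.25) = 56.6875, f(5.5) = 63.75.
Sum = Δs · [f(4.25) + f(4.5) + f(4.75) + ...].
Sum = 71.015625.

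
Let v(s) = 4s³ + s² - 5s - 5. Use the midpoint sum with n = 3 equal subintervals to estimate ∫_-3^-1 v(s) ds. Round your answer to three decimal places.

-59.630

Δs = (-1 − (-3))/3 = 2/3.
Midpoints: -8/3, -2, -4/3.
v(-8/3) = -1631/27, v(-2) = -23, v(-4/3) = -163/27.
Sum = Δs · [v(-8/3) + v(-2) + v(-4/3)].
Sum ≈ -59.630.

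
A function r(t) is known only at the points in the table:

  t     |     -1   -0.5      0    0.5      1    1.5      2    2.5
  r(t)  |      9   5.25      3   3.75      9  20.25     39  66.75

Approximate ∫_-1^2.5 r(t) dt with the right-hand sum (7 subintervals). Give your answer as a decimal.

Δt = 0.5.
Sum = 0.5·[5.25 + 3 + 3.75 + 9 + 20.25 + 39 + 66.75] = 73.5.

73.5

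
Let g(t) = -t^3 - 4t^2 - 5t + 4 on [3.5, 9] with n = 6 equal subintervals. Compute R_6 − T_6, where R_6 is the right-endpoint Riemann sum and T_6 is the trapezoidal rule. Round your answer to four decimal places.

-453.1198

R_6 ≈ -3138.085793.
T_6 ≈ -2684.966001.
R_6 − T_6 ≈ -453.1198.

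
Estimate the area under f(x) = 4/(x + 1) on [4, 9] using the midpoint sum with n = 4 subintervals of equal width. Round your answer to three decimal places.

Δx = (9 − 4)/4 = 1.25.
Midpoints: 4.625, 5.875, 7.125, 8.375.
f(4.625) = 32/45, f(5.875) = 32/55, f(7.125) = 32/65, f(8.375) = 32/75.
Sum = Δx · [f(4.625) + f(5.875) + f(7.125) + f(8.375)].
Sum ≈ 2.765.

2.765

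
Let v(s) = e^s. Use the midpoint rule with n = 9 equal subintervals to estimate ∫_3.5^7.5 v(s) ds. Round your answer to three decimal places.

1760.402

Δs = (7.5 − 3.5)/9 = 4/9.
Midpoints: 67/18, 25/6, 83/18, 91/18, 5.5, 107/18, 115/18, 41/6, 131/18.
v(67/18) ≈ 41.356, v(25/6) ≈ 64.500, v(83/18) ≈ 100.596, v(91/18) ≈ 156.892, v(5.5) ≈ 244.692, v(107/18) ≈ 381.627, v(115/18) ≈ 595.195, v(41/6) ≈ 928.280, v(131/18) ≈ 1447.767.
Sum = Δs · [v(67/18) + v(25/6) + v(83/18) + ...].
Sum ≈ 1760.402.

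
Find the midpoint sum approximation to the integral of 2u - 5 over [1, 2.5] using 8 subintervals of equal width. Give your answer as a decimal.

-2.25

Δu = (2.5 − 1)/8 = 0.1875.
Midpoints: 1.09375, 1.28125, 1.46875, 1.65625, 1.84375, 2.03125, 2.21875, 2.40625.
f(1.09375) = -2.8125, f(1.28125) = -2.4375, f(1.46875) = -2.0625, f(1.65625) = -1.6875, f(1.84375) = -1.3125, f(2.03125) = -0.9375, f(2.21875) = -0.5625, f(2.40625) = -0.1875.
Sum = Δu · [f(1.09375) + f(1.28125) + f(1.46875) + ...].
Sum = -2.25.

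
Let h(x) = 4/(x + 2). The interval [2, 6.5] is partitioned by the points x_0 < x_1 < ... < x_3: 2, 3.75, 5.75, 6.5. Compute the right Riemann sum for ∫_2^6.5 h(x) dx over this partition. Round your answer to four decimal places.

2.6026

Subinterval widths: 1.75, 2, 0.75.
Right endpoints: 3.75, 5.75, 6.5.
h(3.75) = 16/23, h(5.75) = 16/31, h(6.5) = 8/17.
Sum = Σ Δx_i · h(x_i).
Sum ≈ 2.6026.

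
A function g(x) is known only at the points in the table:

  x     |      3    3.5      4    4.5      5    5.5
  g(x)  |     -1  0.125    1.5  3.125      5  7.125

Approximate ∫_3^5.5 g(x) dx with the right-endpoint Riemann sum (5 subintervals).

8.4375

Δx = 0.5.
Sum = 0.5·[0.125 + 1.5 + 3.125 + 5 + 7.125] = 8.4375.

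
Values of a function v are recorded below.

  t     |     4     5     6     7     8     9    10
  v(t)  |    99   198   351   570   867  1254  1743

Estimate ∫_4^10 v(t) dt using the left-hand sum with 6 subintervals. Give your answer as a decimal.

3339

Δt = 1.
Sum = 1·[99 + 198 + 351 + 570 + 867 + 1254] = 3339.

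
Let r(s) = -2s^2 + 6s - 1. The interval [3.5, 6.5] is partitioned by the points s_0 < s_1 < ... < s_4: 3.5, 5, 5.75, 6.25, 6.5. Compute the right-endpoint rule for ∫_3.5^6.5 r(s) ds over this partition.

Subinterval widths: 1.5, 0.75, 0.5, 0.25.
Right endpoints: 5, 5.75, 6.25, 6.5.
r(5) = -21, r(5.75) = -32.625, r(6.25) = -41.625, r(6.5) = -46.5.
Sum = Σ Δs_i · r(s_i).
Sum = -88.40625.

-88.40625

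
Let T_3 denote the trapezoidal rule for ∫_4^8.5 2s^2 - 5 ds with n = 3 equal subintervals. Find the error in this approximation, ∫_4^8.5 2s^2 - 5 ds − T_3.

-3.375

Exact integral: ∫_4^8.5 f(s) ds = 344.25.
T_3 = 347.625.
Error = 344.25 − 347.625 = -3.375.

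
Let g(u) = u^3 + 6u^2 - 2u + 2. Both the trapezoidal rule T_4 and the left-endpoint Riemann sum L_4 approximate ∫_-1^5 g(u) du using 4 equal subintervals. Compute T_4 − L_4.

193.5

T_4 = 423.
L_4 = 229.5.
T_4 − L_4 = 193.5.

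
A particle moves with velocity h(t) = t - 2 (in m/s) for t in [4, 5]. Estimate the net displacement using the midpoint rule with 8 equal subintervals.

Δt = (5 − 4)/8 = 0.125.
Midpoints: 4.0625, 4.1875, 4.3125, 4.4375, 4.5625, 4.6875, 4.8125, 4.9375.
h(4.0625) = 2.0625, h(4.1875) = 2.1875, h(4.3125) = 2.3125, h(4.4375) = 2.4375, h(4.5625) = 2.5625, h(4.6875) = 2.6875, h(4.8125) = 2.8125, h(4.9375) = 2.9375.
Sum = Δt · [h(4.0625) + h(4.1875) + h(4.3125) + ...].
Sum = 2.5.

2.5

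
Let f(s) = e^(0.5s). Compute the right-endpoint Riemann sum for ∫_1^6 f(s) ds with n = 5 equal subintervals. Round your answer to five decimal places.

46.85706

Δs = (6 − 1)/5 = 1.
Right endpoints: 2, 3, 4, 5, 6.
f(2) ≈ 2.71828, f(3) ≈ 4.48169, f(4) ≈ 7.38906, f(5) ≈ 12.18249, f(6) ≈ 20.08554.
Sum = Δs · [f(2) + f(3) + f(4) + f(5) + f(6)].
Sum ≈ 46.85706.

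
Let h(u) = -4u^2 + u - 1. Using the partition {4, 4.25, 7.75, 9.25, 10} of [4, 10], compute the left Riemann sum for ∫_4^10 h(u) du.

Subinterval widths: 0.25, 3.5, 1.5, 0.75.
Left endpoints: 4, 4.25, 7.75, 9.25.
h(4) = -61, h(4.25) = -69, h(7.75) = -233.5, h(9.25) = -334.
Sum = Σ Δu_i · h(u_i).
Sum = -857.5.

-857.5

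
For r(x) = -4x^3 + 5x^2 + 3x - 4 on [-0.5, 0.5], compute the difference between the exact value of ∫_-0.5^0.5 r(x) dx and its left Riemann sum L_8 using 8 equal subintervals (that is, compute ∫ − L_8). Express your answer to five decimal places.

0.11198

Exact integral: ∫_-0.5^0.5 r(x) dx ≈ -3.5833333.
L_8 = -3.6953125.
Error ≈ -3.5833333 − (-3.6953125) ≈ 0.11198.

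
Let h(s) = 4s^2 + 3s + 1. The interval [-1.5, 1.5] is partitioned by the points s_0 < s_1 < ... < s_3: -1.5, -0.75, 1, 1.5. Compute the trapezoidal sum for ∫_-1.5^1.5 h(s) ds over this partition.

Subinterval widths: 0.75, 1.75, 0.5.
h(-1.5) = 5.5, h(-0.75) = 1, h(1) = 8, h(1.5) = 14.5.
On each subinterval the trapezoid contributes (Δs_i/2)·[h(s_{i-1}) + h(s_i)].
Sum = 15.9375.

15.9375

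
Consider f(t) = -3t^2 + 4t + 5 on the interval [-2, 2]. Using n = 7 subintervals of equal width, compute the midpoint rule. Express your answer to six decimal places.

4.326531

Δt = (2 − (-2))/7 = 4/7.
Midpoints: -12/7, -8/7, -4/7, 0, 4/7, 8/7, 12/7.
f(-12/7) = -523/49, f(-8/7) = -171/49, f(-4/7) = 85/49, f(0) = 5, f(4/7) = 309/49, f(8/7) = 277/49, f(12/7) = 149/49.
Sum = Δt · [f(-12/7) + f(-8/7) + f(-4/7) + ...].
Sum ≈ 4.326531.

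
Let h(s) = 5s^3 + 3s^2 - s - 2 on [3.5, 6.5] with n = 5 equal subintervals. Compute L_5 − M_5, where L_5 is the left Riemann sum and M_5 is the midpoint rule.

-352.665

L_5 = 1894.815.
M_5 = 2247.48.
L_5 − M_5 = -352.665.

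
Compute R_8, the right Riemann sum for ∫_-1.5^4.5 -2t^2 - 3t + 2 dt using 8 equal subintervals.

Δt = (4.5 − (-1.5))/8 = 0.75.
Right endpoints: -0.75, 0, 0.75, 1.5, 2.25, 3, 3.75, 4.5.
f(-0.75) = 3.125, f(0) = 2, f(0.75) = -1.375, f(1.5) = -7, f(2.25) = -14.875, f(3) = -25, f(3.75) = -37.375, f(4.5) = -52.
Sum = Δt · [f(-0.75) + f(0) + f(0.75) + ...].
Sum = -99.375.

-99.375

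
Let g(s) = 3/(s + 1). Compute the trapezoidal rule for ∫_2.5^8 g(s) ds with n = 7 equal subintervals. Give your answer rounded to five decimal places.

2.84402

Δs = (8 − 2.5)/7 = 11/14.
g(2.5) = 6/7, g(23/7) = 0.7, g(57/14) = 42/71, g(34/7) = 21/41, g(79/14) = 14/31, g(45/7) = 21/52, g(101/14) = 42/115, g(8) = 1/3.
T_7 = (Δs/2)·[g(s_0) + 2g(s_1) + ... + 2g(s_{6}) + g(s_7)].
Sum ≈ 2.84402.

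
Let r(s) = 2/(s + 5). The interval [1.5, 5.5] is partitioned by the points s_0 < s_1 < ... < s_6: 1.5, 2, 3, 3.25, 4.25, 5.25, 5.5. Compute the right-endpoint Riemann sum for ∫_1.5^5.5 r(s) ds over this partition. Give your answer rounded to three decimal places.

0.912

Subinterval widths: 0.5, 1, 0.25, 1, 1, 0.25.
Right endpoints: 2, 3, 3.25, 4.25, 5.25, 5.5.
r(2) = 2/7, r(3) = 0.25, r(3.25) = 8/33, r(4.25) = 8/37, r(5.25) = 8/41, r(5.5) = 4/21.
Sum = Σ Δs_i · r(s_i).
Sum ≈ 0.912.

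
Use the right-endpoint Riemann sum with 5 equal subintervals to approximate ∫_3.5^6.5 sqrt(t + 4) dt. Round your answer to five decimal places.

9.13921

Δt = (6.5 − 3.5)/5 = 0.6.
Right endpoints: 4.1, 4.7, 5.3, 5.9, 6.5.
f(4.1) ≈ 2.84605, f(4.7) ≈ 2.94958, f(5.3) ≈ 3.04959, f(5.9) ≈ 3.14643, f(6.5) ≈ 3.24037.
Sum = Δt · [f(4.1) + f(4.7) + f(5.3) + f(5.9) + f(6.5)].
Sum ≈ 9.13921.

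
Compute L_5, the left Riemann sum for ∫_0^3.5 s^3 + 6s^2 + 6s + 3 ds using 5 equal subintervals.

Δs = (3.5 − 0)/5 = 0.7.
Left endpoints: 0, 0.7, 1.4, 2.1, 2.8.
f(0) = 3, f(0.7) = 10.483, f(1.4) = 25.904, f(2.1) = 51.321, f(2.8) = 88.792.
Sum = Δs · [f(0) + f(0.7) + f(1.4) + f(2.1) + f(2.8)].
Sum = 125.65.

125.65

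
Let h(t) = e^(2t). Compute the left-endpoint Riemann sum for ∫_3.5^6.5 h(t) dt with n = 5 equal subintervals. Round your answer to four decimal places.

Δt = (6.5 − 3.5)/5 = 0.6.
Left endpoints: 3.5, 4.1, 4.7, 5.3, 5.9.
h(3.5) ≈ 1096.6332, h(4.1) ≈ 3640.9503, h(4.7) ≈ 12088.3807, h(5.3) ≈ 40134.8374, h(5.9) ≈ 133252.3529.
Sum = Δt · [h(3.5) + h(4.1) + h(4.7) + h(5.3) + h(5.9)].
Sum ≈ 114127.8927.

114127.8927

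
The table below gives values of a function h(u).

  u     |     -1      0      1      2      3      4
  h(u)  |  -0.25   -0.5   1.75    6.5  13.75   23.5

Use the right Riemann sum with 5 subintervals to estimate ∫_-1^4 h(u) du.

Δu = 1.
Sum = 1·[(-0.5) + 1.75 + 6.5 + 13.75 + 23.5] = 45.

45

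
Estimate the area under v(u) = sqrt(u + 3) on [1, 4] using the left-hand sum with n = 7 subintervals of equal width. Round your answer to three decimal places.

6.874

Δu = (4 − 1)/7 = 3/7.
Left endpoints: 1, 10/7, 13/7, 16/7, 19/7, 22/7, 25/7.
v(1) ≈ 2.000, v(10/7) ≈ 2.104, v(13/7) ≈ 2.204, v(16/7) ≈ 2.299, v(19/7) ≈ 2.390, v(22/7) ≈ 2.478, v(25/7) ≈ 2.563.
Sum = Δu · [v(1) + v(10/7) + v(13/7) + ...].
Sum ≈ 6.874.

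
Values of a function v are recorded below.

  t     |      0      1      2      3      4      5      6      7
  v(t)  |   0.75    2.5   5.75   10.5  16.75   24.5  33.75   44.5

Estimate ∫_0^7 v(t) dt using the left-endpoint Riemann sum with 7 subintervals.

Δt = 1.
Sum = 1·[0.75 + 2.5 + 5.75 + 10.5 + 16.75 + 24.5 + 33.75] = 94.5.

94.5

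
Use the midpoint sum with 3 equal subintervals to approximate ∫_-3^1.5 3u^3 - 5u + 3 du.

Δu = (1.5 − (-3))/3 = 1.5.
Midpoints: -2.25, -0.75, 0.75.
f(-2.25) = -19.921875, f(-0.75) = 5.484375, f(0.75) = 0.515625.
Sum = Δu · [f(-2.25) + f(-0.75) + f(0.75)].
Sum = -20.8828125.

-20.8828125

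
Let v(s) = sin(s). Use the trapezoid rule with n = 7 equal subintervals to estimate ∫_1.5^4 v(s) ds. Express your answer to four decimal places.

Δs = (4 − 1.5)/7 = 5/14.
v(1.5) ≈ 0.9975, v(13/7) ≈ 0.9593, v(31/14) ≈ 0.8000, v(18/7) ≈ 0.5398, v(41/14) ≈ 0.2114, v(23/7) ≈ -0.1436, v(51/14) ≈ -0.4805, v(4) ≈ -0.7568.
T_7 = (Δs/2)·[v(s_0) + 2v(s_1) + ... + 2v(s_{6}) + v(s_7)].
Sum ≈ 0.7167.

0.7167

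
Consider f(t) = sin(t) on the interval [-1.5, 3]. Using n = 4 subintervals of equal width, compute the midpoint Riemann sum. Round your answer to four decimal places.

Δt = (3 − (-1.5))/4 = 1.125.
Midpoints: -0.9375, 0.1875, 1.3125, 2.4375.
f(-0.9375) ≈ -0.8061, f(0.1875) ≈ 0.1864, f(1.3125) ≈ 0.9668, f(2.4375) ≈ 0.6473.
Sum = Δt · [f(-0.9375) + f(0.1875) + f(1.3125) + f(2.4375)].
Sum ≈ 1.1188.

1.1188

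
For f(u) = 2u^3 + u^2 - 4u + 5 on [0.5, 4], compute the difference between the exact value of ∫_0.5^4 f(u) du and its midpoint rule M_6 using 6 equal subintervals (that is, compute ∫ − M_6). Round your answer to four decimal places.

Exact integral: ∫_0.5^4 f(u) du ≈ 135.260417.
M_6 ≈ 133.821325.
Error ≈ 135.260417 − 133.821325 ≈ 1.4391.

1.4391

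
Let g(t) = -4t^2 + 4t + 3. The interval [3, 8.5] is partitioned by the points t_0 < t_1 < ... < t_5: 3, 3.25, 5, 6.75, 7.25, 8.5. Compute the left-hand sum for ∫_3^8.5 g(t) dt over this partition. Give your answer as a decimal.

-484.875

Subinterval widths: 0.25, 1.75, 1.75, 0.5, 1.25.
Left endpoints: 3, 3.25, 5, 6.75, 7.25.
g(3) = -21, g(3.25) = -26.25, g(5) = -77, g(6.75) = -152.25, g(7.25) = -178.25.
Sum = Σ Δt_i · g(t_i).
Sum = -484.875.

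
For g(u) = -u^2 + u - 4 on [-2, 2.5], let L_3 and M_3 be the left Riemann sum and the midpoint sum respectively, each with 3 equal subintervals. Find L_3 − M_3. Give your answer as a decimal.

L_3 = -28.125.
M_3 = -23.90625.
L_3 − M_3 = -4.21875.

-4.21875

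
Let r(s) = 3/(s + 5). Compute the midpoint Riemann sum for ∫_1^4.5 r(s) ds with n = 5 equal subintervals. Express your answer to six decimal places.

Δs = (4.5 − 1)/5 = 0.7.
Midpoints: 1.35, 2.05, 2.75, 3.45, 4.15.
r(1.35) = 60/127, r(2.05) = 20/47, r(2.75) = 12/31, r(3.45) = 60/169, r(4.15) = 20/61.
Sum = Δs · [r(1.35) + r(2.05) + r(2.75) + r(3.45) + r(4.15)].
Sum ≈ 1.377578.

1.377578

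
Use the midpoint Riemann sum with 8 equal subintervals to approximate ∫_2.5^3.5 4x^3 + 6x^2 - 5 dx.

Δx = (3.5 − 2.5)/8 = 0.125.
Midpoints: 2.5625, 2.6875, 2.8125, 2.9375, 3.0625, 3.1875, 3.3125, 3.4375.
f(2.5625) = 104145/1024, f(2.6875) = 118763/1024, f(2.8125) = 134605/1024, f(2.9375) = 151719/1024, f(3.0625) = 170153/1024, f(3.1875) = 189955/1024, f(3.3125) = 211173/1024, f(3.4375) = 233855/1024.
Sum = Δx · [f(2.5625) + f(2.6875) + f(2.8125) + ...].
Sum = 160.4453125.

160.4453125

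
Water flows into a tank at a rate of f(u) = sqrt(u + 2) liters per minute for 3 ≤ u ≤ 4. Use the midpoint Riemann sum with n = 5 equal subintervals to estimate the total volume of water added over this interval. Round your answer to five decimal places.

Δu = (4 − 3)/5 = 0.2.
Midpoints: 3.1, 3.3, 3.5, 3.7, 3.9.
f(3.1) ≈ 2.25832, f(3.3) ≈ 2.30217, f(3.5) ≈ 2.34521, f(3.7) ≈ 2.38747, f(3.9) ≈ 2.42899.
Sum = Δu · [f(3.1) + f(3.3) + f(3.5) + f(3.7) + f(3.9)].
Sum ≈ 2.34443.

2.34443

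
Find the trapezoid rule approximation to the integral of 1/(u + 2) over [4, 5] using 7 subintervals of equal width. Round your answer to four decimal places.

0.1542

Δu = (5 − 4)/7 = 1/7.
f(4) = 1/6, f(29/7) = 7/43, f(30/7) = 7/44, f(31/7) = 7/45, f(32/7) = 7/46, f(33/7) = 7/47, f(34/7) = 7/48, f(5) = 1/7.
T_7 = (Δu/2)·[f(u_0) + 2f(u_1) + ... + 2f(u_{6}) + f(u_7)].
Sum ≈ 0.1542.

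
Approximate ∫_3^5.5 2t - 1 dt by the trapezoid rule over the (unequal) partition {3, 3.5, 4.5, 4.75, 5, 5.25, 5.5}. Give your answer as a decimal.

Subinterval widths: 0.5, 1, 0.25, 0.25, 0.25, 0.25.
f(3) = 5, f(3.5) = 6, f(4.5) = 8, f(4.75) = 8.5, f(5) = 9, f(5.25) = 9.5, f(5.5) = 10.
On each subinterval the trapezoid contributes (Δt_i/2)·[f(t_{i-1}) + f(t_i)].
Sum = 18.75.

18.75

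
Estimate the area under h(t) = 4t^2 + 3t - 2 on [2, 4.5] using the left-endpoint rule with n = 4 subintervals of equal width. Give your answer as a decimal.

108.203125

Δt = (4.5 − 2)/4 = 0.625.
Left endpoints: 2, 2.625, 3.25, 3.875.
h(2) = 20, h(2.625) = 33.4375, h(3.25) = 50, h(3.875) = 69.6875.
Sum = Δt · [h(2) + h(2.625) + h(3.25) + h(3.875)].
Sum = 108.203125.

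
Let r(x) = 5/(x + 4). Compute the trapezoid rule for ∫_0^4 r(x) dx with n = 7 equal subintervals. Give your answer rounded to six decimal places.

Δx = (4 − 0)/7 = 4/7.
r(0) = 1.25, r(4/7) = 1.09375, r(8/7) = 35/36, r(12/7) = 0.875, r(16/7) = 35/44, r(20/7) = 35/48, r(24/7) = 35/52, r(4) = 0.625.
T_7 = (Δx/2)·[r(x_0) + 2r(x_1) + ... + 2r(x_{6}) + r(x_7)].
Sum ≈ 3.472097.

3.472097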